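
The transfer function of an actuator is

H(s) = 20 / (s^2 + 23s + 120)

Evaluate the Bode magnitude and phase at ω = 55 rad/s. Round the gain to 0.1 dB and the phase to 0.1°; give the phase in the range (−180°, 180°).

-44.0 dB, -156.5°

Substitute s = j55:
Numerator: 20 = 20 + j0
Denominator: (j55)^2 + 23(j55) + 120 = -2905 + j1265
|N| = √(20² + 0²) ≈ 20, ∠N ≈ 0.00°
|D| = √(2905² + 1265²) ≈ 3168.5, ∠D ≈ 156.47°
|H| = 20 / 3168.5 ≈ 0.0063121
Gain = 20 log₁₀(0.0063121) ≈ -44.00 dB
∠H = 0.00° − 156.47° = -156.47°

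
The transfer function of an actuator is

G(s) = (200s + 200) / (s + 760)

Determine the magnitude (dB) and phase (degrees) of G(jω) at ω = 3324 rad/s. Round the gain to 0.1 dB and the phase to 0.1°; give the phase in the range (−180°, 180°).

45.8 dB, 12.9°

Substitute s = j3324:
Numerator: 200(j3324) + 200 = 200 + j664800
Denominator: (j3324) + 760 = 760 + j3324
|N| = √(200² + 664800²) ≈ 6.648e+05, ∠N ≈ 89.98°
|D| = √(760² + 3324²) ≈ 3409.8, ∠D ≈ 77.12°
|G| = 6.648e+05 / 3409.8 ≈ 194.97
Gain = 20 log₁₀(194.97) ≈ 45.80 dB
∠G = 89.98° − 77.12° = 12.86°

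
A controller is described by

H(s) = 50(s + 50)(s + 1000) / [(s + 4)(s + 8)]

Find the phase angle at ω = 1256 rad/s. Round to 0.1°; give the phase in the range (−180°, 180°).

-40.3°

At s = jω = j1256:
zero (s+50): 50 + j1256 → |·| = √(50²+1256²) = √1580036 ≈ 1257, ∠ = arctan(1256/50) ≈ 87.72°
zero (s+1000): 1000 + j1256 → |·| = √(1000²+1256²) = √2577536 ≈ 1605.5, ∠ = arctan(1256/1000) ≈ 51.47°
pole (s+4): 4 + j1256 → |·| = √(4²+1256²) = √1577552 ≈ 1256, ∠ = arctan(1256/4) ≈ 89.82°
pole (s+8): 8 + j1256 → |·| = √(8²+1256²) = √1577600 ≈ 1256, ∠ = arctan(1256/8) ≈ 89.64°
∠H = 139.19° − 179.46° = -40.27°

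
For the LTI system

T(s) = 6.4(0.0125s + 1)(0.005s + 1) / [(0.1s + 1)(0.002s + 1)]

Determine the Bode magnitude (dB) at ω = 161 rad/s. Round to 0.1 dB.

0.7 dB

At ω = 161 rad/s:
zero (1 + j161·0.0125) = 1 + j2.0125 → |·| ≈ 2.2473, ∠ ≈ 63.58°
zero (1 + j161·0.005) = 1 + j0.805 → |·| ≈ 1.2838, ∠ ≈ 38.83°
pole (1 + j161·0.1) = 1 + j16.1 → |·| ≈ 16.131, ∠ ≈ 86.45°
pole (1 + j161·0.002) = 1 + j0.322 → |·| ≈ 1.0506, ∠ ≈ 17.85°
|T| = 6.4 · 2.2473 · 1.2838 / (16.131 · 1.0506) ≈ 1.0895
Gain = 20 log₁₀(1.0895) ≈ 0.74 dB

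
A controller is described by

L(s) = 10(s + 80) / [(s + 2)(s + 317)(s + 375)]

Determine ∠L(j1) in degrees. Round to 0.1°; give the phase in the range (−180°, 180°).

At s = jω = j1:
zero (s+80): 80 + j1 → |·| = √(80²+1²) = √6401 ≈ 80.006, ∠ = arctan(1/80) ≈ 0.72°
pole (s+2): 2 + j1 → |·| = √(2²+1²) = √5 ≈ 2.2361, ∠ = arctan(1/2) ≈ 26.57°
pole (s+317): 317 + j1 → |·| = √(317²+1²) = √100490 ≈ 317, ∠ = arctan(1/317) ≈ 0.18°
pole (s+375): 375 + j1 → |·| = √(375²+1²) = √140626 ≈ 375, ∠ = arctan(1/375) ≈ 0.15°
∠L = 0.72° − 26.90° = -26.18°

-26.2°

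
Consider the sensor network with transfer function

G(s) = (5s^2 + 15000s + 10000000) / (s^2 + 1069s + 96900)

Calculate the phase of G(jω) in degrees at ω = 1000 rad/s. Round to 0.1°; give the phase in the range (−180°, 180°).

-58.6°

Substitute s = j1000:
Numerator: 5(j1000)^2 + 15000(j1000) + 10000000 = 5000000 + j15000000
Denominator: (j1000)^2 + 1069(j1000) + 96900 = -903100 + j1069000
|N| = √(5000000² + 15000000²) ≈ 1.5811e+07, ∠N ≈ 71.57°
|D| = √(903100² + 1069000²) ≈ 1.3994e+06, ∠D ≈ 130.19°
∠G = 71.57° − 130.19° = -58.62°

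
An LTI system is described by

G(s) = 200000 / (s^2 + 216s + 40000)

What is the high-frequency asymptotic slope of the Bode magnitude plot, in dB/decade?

Each pole contributes −20 dB/decade at high frequency; each zero contributes +20 dB/decade.
Net: 0 zero(s) − 2 pole(s) → -40 dB/decade.

-40 dB/decade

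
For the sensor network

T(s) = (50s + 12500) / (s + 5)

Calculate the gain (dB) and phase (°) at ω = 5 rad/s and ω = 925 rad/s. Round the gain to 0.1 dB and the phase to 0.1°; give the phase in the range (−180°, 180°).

ω = 5: 65.0 dB, -43.9°; ω = 925: 34.3 dB, -14.8°

Substitute s = j5:
Numerator: 50(j5) + 12500 = 12500 + j250
Denominator: (j5) + 5 = 5 + j5
|N| = √(12500² + 250²) ≈ 12502, ∠N ≈ 1.15°
|D| = √(5² + 5²) ≈ 7.0711, ∠D ≈ 45.00°
|T| = 12502 / 7.0711 ≈ 1768
Gain = 20 log₁₀(1768) ≈ 64.95 dB
∠T = 1.15° − 45.00° = -43.85°

Substitute s = j925:
Numerator: 50(j925) + 12500 = 12500 + j46250
Denominator: (j925) + 5 = 5 + j925
|N| = √(12500² + 46250²) ≈ 47909, ∠N ≈ 74.88°
|D| = √(5² + 925²) ≈ 925.01, ∠D ≈ 89.69°
|T| = 47909 / 925.01 ≈ 51.793
Gain = 20 log₁₀(51.793) ≈ 34.29 dB
∠T = 74.88° − 89.69° = -14.81°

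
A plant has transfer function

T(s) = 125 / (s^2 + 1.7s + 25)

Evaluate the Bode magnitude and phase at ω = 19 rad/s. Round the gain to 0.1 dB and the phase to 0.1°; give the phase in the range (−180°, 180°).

-8.6 dB, -174.5°

At s = jω = j19:
quadratic: (j19)² + 1.7·j19 + 25 = -336 + j32.3 → |·| ≈ 337.55, ∠ ≈ 174.51°
|T| = 125 / 337.55 ≈ 0.37032
Gain = 20 log₁₀(0.37032) ≈ -8.63 dB
∠T = 0.00° − 174.51° = -174.51°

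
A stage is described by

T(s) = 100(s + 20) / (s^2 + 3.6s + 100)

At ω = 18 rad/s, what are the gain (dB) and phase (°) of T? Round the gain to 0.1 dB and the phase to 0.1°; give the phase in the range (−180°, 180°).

21.2 dB, -121.9°

At s = jω = j18:
zero (s+20): 20 + j18 → |·| = √(20²+18²) = √724 ≈ 26.907, ∠ = arctan(18/20) ≈ 41.99°
quadratic: (j18)² + 3.6·j18 + 100 = -224 + j64.8 → |·| ≈ 233.18, ∠ ≈ 163.87°
|T| = 100 · 26.907 / 233.18 ≈ 11.539
Gain = 20 log₁₀(11.539) ≈ 21.24 dB
∠T = 41.99° − 163.87° = -121.88°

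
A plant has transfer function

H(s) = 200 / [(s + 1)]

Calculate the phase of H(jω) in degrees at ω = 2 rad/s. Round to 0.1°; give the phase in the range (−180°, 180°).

-63.4°

At ω = 2 rad/s:
pole (1 + j2·1) = 1 + j2 → |·| ≈ 2.2361, ∠ ≈ 63.43°
∠H = (0°) − (63.43°) = -63.43°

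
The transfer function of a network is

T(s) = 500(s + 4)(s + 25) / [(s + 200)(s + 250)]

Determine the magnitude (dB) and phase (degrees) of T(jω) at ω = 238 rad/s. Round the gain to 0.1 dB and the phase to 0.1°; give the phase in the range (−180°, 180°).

At s = jω = j238:
zero (s+4): 4 + j238 → |·| = √(4²+238²) = √56660 ≈ 238.03, ∠ = arctan(238/4) ≈ 89.04°
zero (s+25): 25 + j238 → |·| = √(25²+238²) = √57269 ≈ 239.31, ∠ = arctan(238/25) ≈ 84.00°
pole (s+200): 200 + j238 → |·| = √(200²+238²) = √96644 ≈ 310.88, ∠ = arctan(238/200) ≈ 49.96°
pole (s+250): 250 + j238 → |·| = √(250²+238²) = √119144 ≈ 345.17, ∠ = arctan(238/250) ≈ 43.59°
|T| = 500 · 56963 / 1.0731e+05 ≈ 265.41
Gain = 20 log₁₀(265.41) ≈ 48.48 dB
∠T = 173.04° − 93.55° = 79.49°

48.5 dB, 79.5°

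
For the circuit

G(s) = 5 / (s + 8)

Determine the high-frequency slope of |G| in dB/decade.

-20 dB/decade

Each pole contributes −20 dB/decade at high frequency; each zero contributes +20 dB/decade.
Net: 0 zero(s) − 1 pole(s) → -20 dB/decade.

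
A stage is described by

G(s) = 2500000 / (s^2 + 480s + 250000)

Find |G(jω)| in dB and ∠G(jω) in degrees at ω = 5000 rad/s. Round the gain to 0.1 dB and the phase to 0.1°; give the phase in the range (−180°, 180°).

-20.0 dB, -174.5°

At s = jω = j5000:
quadratic: (j5000)² + 480·j5000 + 250000 = -24750000 + j2400000 → |·| ≈ 2.4866e+07, ∠ ≈ 174.46°
|G| = 2500000 / 2.4866e+07 ≈ 0.10054
Gain = 20 log₁₀(0.10054) ≈ -19.95 dB
∠G = 0.00° − 174.46° = -174.46°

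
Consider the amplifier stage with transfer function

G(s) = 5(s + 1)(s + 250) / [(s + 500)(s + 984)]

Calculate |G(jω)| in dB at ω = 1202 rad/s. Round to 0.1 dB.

At s = jω = j1202:
zero (s+1): 1 + j1202 → |·| = √(1²+1202²) = √1444805 ≈ 1202, ∠ = arctan(1202/1) ≈ 89.95°
zero (s+250): 250 + j1202 → |·| = √(250²+1202²) = √1507304 ≈ 1227.7, ∠ = arctan(1202/250) ≈ 78.25°
pole (s+500): 500 + j1202 → |·| = √(500²+1202²) = √1694804 ≈ 1301.8, ∠ = arctan(1202/500) ≈ 67.41°
pole (s+984): 984 + j1202 → |·| = √(984²+1202²) = √2413060 ≈ 1553.4, ∠ = arctan(1202/984) ≈ 50.70°
|G| = 5 · 1.4757e+06 / 2.0222e+06 ≈ 3.6487
Gain = 20 log₁₀(3.6487) ≈ 11.24 dB

11.2 dB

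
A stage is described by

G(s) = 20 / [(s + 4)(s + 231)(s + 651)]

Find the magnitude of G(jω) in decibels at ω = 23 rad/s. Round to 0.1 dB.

-104.9 dB

At s = jω = j23:
pole (s+4): 4 + j23 → |·| = √(4²+23²) = √545 ≈ 23.345, ∠ = arctan(23/4) ≈ 80.13°
pole (s+231): 231 + j23 → |·| = √(231²+23²) = √53890 ≈ 232.14, ∠ = arctan(23/231) ≈ 5.69°
pole (s+651): 651 + j23 → |·| = √(651²+23²) = √424330 ≈ 651.41, ∠ = arctan(23/651) ≈ 2.02°
|G| = 20 / 3.5302e+06 ≈ 5.6654e-06
Gain = 20 log₁₀(5.6654e-06) ≈ -104.94 dB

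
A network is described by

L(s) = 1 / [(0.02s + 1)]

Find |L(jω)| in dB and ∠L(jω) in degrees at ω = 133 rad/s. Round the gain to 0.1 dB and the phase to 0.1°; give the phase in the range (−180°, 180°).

At ω = 133 rad/s:
pole (1 + j133·0.02) = 1 + j2.66 → |·| ≈ 2.8418, ∠ ≈ 69.40°
|L| = 1 · 1 / (2.8418) ≈ 0.35189
Gain = 20 log₁₀(0.35189) ≈ -9.07 dB
∠L = (0°) − (69.40°) = -69.40°

-9.1 dB, -69.4°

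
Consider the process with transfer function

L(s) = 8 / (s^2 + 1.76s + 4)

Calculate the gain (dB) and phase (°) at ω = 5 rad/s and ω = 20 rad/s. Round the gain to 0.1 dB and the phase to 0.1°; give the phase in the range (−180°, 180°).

ω = 5: -9.1 dB, -157.3°; ω = 20: -33.9 dB, -174.9°

At s = jω = j5:
quadratic: (j5)² + 1.76·j5 + 4 = -21 + j8.8 → |·| ≈ 22.769, ∠ ≈ 157.26°
|L| = 8 / 22.769 ≈ 0.35135
Gain = 20 log₁₀(0.35135) ≈ -9.09 dB
∠L = 0.00° − 157.26° = -157.26°

At s = jω = j20:
quadratic: (j20)² + 1.76·j20 + 4 = -396 + j35.2 → |·| ≈ 397.56, ∠ ≈ 174.92°
|L| = 8 / 397.56 ≈ 0.020123
Gain = 20 log₁₀(0.020123) ≈ -33.93 dB
∠L = 0.00° − 174.92° = -174.92°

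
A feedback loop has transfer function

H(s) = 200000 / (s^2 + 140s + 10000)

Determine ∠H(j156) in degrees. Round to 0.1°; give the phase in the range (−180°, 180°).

-123.3°

At s = jω = j156:
quadratic: (j156)² + 140·j156 + 10000 = -14336 + j21840 → |·| ≈ 26125, ∠ ≈ 123.28°
∠H = 0.00° − 123.28° = -123.28°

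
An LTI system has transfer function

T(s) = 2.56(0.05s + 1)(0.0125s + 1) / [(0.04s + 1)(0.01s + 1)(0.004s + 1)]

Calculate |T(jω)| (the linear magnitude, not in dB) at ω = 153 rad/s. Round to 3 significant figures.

3.21

At ω = 153 rad/s:
zero (1 + j153·0.05) = 1 + j7.65 → |·| ≈ 7.7151, ∠ ≈ 82.55°
zero (1 + j153·0.0125) = 1 + j1.9125 → |·| ≈ 2.1582, ∠ ≈ 62.40°
pole (1 + j153·0.04) = 1 + j6.12 → |·| ≈ 6.2012, ∠ ≈ 80.72°
pole (1 + j153·0.01) = 1 + j1.53 → |·| ≈ 1.8278, ∠ ≈ 56.83°
pole (1 + j153·0.004) = 1 + j0.612 → |·| ≈ 1.1724, ∠ ≈ 31.47°
|T| = 2.56 · 7.7151 · 2.1582 / (6.2012 · 1.8278 · 1.1724) ≈ 3.2077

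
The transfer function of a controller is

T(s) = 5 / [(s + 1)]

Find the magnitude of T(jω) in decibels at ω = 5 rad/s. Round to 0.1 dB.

At ω = 5 rad/s:
pole (1 + j5·1) = 1 + j5 → |·| ≈ 5.099, ∠ ≈ 78.69°
|T| = 5 · 1 / (5.099) ≈ 0.98058
Gain = 20 log₁₀(0.98058) ≈ -0.17 dB

-0.2 dB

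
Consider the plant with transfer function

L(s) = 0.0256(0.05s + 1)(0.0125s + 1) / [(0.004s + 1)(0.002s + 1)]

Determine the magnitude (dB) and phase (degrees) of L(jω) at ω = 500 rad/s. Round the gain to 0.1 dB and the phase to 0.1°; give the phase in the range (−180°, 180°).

At ω = 500 rad/s:
zero (1 + j500·0.05) = 1 + j25 → |·| ≈ 25.02, ∠ ≈ 87.71°
zero (1 + j500·0.0125) = 1 + j6.25 → |·| ≈ 6.3295, ∠ ≈ 80.91°
pole (1 + j500·0.004) = 1 + j2 → |·| ≈ 2.2361, ∠ ≈ 63.43°
pole (1 + j500·0.002) = 1 + j1 → |·| ≈ 1.4142, ∠ ≈ 45.00°
|L| = 0.0256 · 25.02 · 6.3295 / (2.2361 · 1.4142) ≈ 1.282
Gain = 20 log₁₀(1.282) ≈ 2.16 dB
∠L = (87.71° + 80.91°) − (63.43° + 45.00°) = 60.19°

2.2 dB, 60.2°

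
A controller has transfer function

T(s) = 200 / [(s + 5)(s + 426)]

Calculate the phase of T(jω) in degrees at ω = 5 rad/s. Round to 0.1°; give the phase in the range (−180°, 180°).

-45.7°

At s = jω = j5:
pole (s+5): 5 + j5 → |·| = √(5²+5²) = √50 ≈ 7.0711, ∠ = arctan(5/5) ≈ 45.00°
pole (s+426): 426 + j5 → |·| = √(426²+5²) = √181501 ≈ 426.03, ∠ = arctan(5/426) ≈ 0.67°
∠T = 0.00° − 45.67° = -45.67°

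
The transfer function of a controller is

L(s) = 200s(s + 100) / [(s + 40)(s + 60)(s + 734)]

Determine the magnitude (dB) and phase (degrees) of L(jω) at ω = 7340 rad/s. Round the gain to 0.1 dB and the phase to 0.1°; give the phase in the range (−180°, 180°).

-31.3 dB, -84.3°

At s = jω = j7340:
zero (s+100): 100 + j7340 → |·| = √(100²+7340²) = √53885600 ≈ 7340.7, ∠ = arctan(7340/100) ≈ 89.22°
zero at origin: s = j7340 → |·| = 7340, ∠ = 90.00°
pole (s+40): 40 + j7340 → |·| = √(40²+7340²) = √53877200 ≈ 7340.1, ∠ = arctan(7340/40) ≈ 89.69°
pole (s+60): 60 + j7340 → |·| = √(60²+7340²) = √53879200 ≈ 7340.2, ∠ = arctan(7340/60) ≈ 89.53°
pole (s+734): 734 + j7340 → |·| = √(734²+7340²) = √54414356 ≈ 7376.6, ∠ = arctan(7340/734) ≈ 84.29°
|L| = 200 · 5.3881e+07 / 3.9743e+11 ≈ 0.027115
Gain = 20 log₁₀(0.027115) ≈ -31.34 dB
∠L = 179.22° − 263.51° = -84.29°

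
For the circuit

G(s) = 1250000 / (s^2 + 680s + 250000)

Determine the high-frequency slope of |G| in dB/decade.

-40 dB/decade

Each pole contributes −20 dB/decade at high frequency; each zero contributes +20 dB/decade.
Net: 0 zero(s) − 2 pole(s) → -40 dB/decade.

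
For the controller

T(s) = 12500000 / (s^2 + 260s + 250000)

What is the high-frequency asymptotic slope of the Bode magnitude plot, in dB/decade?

Each pole contributes −20 dB/decade at high frequency; each zero contributes +20 dB/decade.
Net: 0 zero(s) − 2 pole(s) → -40 dB/decade.

-40 dB/decade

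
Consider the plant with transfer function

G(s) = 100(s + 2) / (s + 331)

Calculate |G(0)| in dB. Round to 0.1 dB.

-4.4 dB

G(0) = 100·2 / (331) ≈ 0.60423
20 log₁₀(0.60423) ≈ -4.38 dB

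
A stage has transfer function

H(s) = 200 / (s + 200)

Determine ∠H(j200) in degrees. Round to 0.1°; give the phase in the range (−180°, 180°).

Substitute s = j200:
Numerator: 200 = 200 + j0
Denominator: (j200) + 200 = 200 + j200
|N| = √(200² + 0²) ≈ 200, ∠N ≈ 0.00°
|D| = √(200² + 200²) ≈ 282.84, ∠D ≈ 45.00°
∠H = 0.00° − 45.00° = -45.00°

-45.0°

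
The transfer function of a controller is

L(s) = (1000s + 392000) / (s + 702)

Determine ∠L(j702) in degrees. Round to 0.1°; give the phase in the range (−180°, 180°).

Substitute s = j702:
Numerator: 1000(j702) + 392000 = 392000 + j702000
Denominator: (j702) + 702 = 702 + j702
|N| = √(392000² + 702000²) ≈ 8.0403e+05, ∠N ≈ 60.82°
|D| = √(702² + 702²) ≈ 992.78, ∠D ≈ 45.00°
∠L = 60.82° − 45.00° = 15.82°

15.8°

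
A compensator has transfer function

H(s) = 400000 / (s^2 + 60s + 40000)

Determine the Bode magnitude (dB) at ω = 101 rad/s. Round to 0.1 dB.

22.4 dB

At s = jω = j101:
quadratic: (j101)² + 60·j101 + 40000 = 29799 + j6060 → |·| ≈ 30409, ∠ ≈ 11.50°
|H| = 400000 / 30409 ≈ 13.154
Gain = 20 log₁₀(13.154) ≈ 22.38 dB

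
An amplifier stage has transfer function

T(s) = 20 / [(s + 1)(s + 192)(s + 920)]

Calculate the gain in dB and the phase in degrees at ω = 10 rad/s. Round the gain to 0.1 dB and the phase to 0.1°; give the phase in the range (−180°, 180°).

-99.0 dB, -87.9°

At s = jω = j10:
pole (s+1): 1 + j10 → |·| = √(1²+10²) = √101 ≈ 10.05, ∠ = arctan(10/1) ≈ 84.29°
pole (s+192): 192 + j10 → |·| = √(192²+10²) = √36964 ≈ 192.26, ∠ = arctan(10/192) ≈ 2.98°
pole (s+920): 920 + j10 → |·| = √(920²+10²) = √846500 ≈ 920.05, ∠ = arctan(10/920) ≈ 0.62°
|T| = 20 / 1.7777e+06 ≈ 1.125e-05
Gain = 20 log₁₀(1.125e-05) ≈ -98.98 dB
∠T = 0.00° − 87.89° = -87.89°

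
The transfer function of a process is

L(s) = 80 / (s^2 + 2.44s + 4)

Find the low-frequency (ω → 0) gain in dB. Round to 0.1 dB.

26.0 dB

L(0) = 80 / 4 = 20
20 log₁₀(20) ≈ 26.02 dB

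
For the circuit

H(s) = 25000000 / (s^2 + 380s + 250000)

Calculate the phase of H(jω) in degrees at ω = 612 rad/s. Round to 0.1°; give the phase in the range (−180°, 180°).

At s = jω = j612:
quadratic: (j612)² + 380·j612 + 250000 = -124544 + j232560 → |·| ≈ 2.6381e+05, ∠ ≈ 118.17°
∠H = 0.00° − 118.17° = -118.17°

-118.2°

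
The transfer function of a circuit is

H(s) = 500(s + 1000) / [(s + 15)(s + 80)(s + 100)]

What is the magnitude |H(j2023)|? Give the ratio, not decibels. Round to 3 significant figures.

0.000136

At s = jω = j2023:
zero (s+1000): 1000 + j2023 → |·| = √(1000²+2023²) = √5092529 ≈ 2256.7, ∠ = arctan(2023/1000) ≈ 63.70°
pole (s+15): 15 + j2023 → |·| = √(15²+2023²) = √4092754 ≈ 2023.1, ∠ = arctan(2023/15) ≈ 89.58°
pole (s+80): 80 + j2023 → |·| = √(80²+2023²) = √4098929 ≈ 2024.6, ∠ = arctan(2023/80) ≈ 87.74°
pole (s+100): 100 + j2023 → |·| = √(100²+2023²) = √4102529 ≈ 2025.5, ∠ = arctan(2023/100) ≈ 87.17°
|H| = 500 · 2256.7 / 8.2964e+09 ≈ 0.000136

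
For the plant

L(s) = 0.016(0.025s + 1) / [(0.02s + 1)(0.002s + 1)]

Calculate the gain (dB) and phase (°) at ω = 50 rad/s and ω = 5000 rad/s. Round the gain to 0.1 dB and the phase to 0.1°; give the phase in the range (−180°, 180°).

ω = 50: -34.9 dB, 0.6°; ω = 5000: -54.0 dB, -84.2°

At ω = 50 rad/s:
zero (1 + j50·0.025) = 1 + j1.25 → |·| ≈ 1.6008, ∠ ≈ 51.34°
pole (1 + j50·0.02) = 1 + j1 → |·| ≈ 1.4142, ∠ ≈ 45.00°
pole (1 + j50·0.002) = 1 + j0.1 → |·| ≈ 1.005, ∠ ≈ 5.71°
|L| = 0.016 · 1.6008 / (1.4142 · 1.005) ≈ 0.018021
Gain = 20 log₁₀(0.018021) ≈ -34.88 dB
∠L = (51.34°) − (45.00° + 5.71°) = 0.63°

At ω = 5000 rad/s:
zero (1 + j5000·0.025) = 1 + j125 → |·| ≈ 125, ∠ ≈ 89.54°
pole (1 + j5000·0.02) = 1 + j100 → |·| ≈ 100, ∠ ≈ 89.43°
pole (1 + j5000·0.002) = 1 + j10 → |·| ≈ 10.05, ∠ ≈ 84.29°
|L| = 0.016 · 125 / (100 · 10.05) ≈ 0.00199
Gain = 20 log₁₀(0.00199) ≈ -54.02 dB
∠L = (89.54°) − (89.43° + 84.29°) = -84.18°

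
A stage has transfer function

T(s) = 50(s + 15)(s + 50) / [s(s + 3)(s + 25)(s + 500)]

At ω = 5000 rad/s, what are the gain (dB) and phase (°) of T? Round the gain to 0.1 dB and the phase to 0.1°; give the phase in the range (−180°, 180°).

At s = jω = j5000:
zero (s+15): 15 + j5000 → |·| = √(15²+5000²) = √25000225 ≈ 5000, ∠ = arctan(5000/15) ≈ 89.83°
zero (s+50): 50 + j5000 → |·| = √(50²+5000²) = √25002500 ≈ 5000.2, ∠ = arctan(5000/50) ≈ 89.43°
pole (s+3): 3 + j5000 → |·| = √(3²+5000²) = √25000009 ≈ 5000, ∠ = arctan(5000/3) ≈ 89.97°
pole (s+25): 25 + j5000 → |·| = √(25²+5000²) = √25000625 ≈ 5000.1, ∠ = arctan(5000/25) ≈ 89.71°
pole (s+500): 500 + j5000 → |·| = √(500²+5000²) = √25250000 ≈ 5024.9, ∠ = arctan(5000/500) ≈ 84.29°
pole at origin: |s| = 5000, ∠ = 90.00° (in denominator)
|T| = 50 · 2.5001e+07 / 6.2813e+14 ≈ 1.9901e-06
Gain = 20 log₁₀(1.9901e-06) ≈ -114.02 dB
∠T = 179.26° − 353.97° = -174.71°

-114.0 dB, -174.7°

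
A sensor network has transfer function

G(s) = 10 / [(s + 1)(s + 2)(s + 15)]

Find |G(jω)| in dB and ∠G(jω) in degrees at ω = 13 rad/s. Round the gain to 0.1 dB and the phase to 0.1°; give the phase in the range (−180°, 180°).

At s = jω = j13:
pole (s+1): 1 + j13 → |·| = √(1²+13²) = √170 ≈ 13.038, ∠ = arctan(13/1) ≈ 85.60°
pole (s+2): 2 + j13 → |·| = √(2²+13²) = √173 ≈ 13.153, ∠ = arctan(13/2) ≈ 81.25°
pole (s+15): 15 + j13 → |·| = √(15²+13²) = √394 ≈ 19.849, ∠ = arctan(13/15) ≈ 40.91°
|G| = 10 / 3403.9 ≈ 0.0029378
Gain = 20 log₁₀(0.0029378) ≈ -50.64 dB
∠G = 0.00° − 207.76° = -207.76° ≡ 152.24° (principal value)

-50.6 dB, 152.2°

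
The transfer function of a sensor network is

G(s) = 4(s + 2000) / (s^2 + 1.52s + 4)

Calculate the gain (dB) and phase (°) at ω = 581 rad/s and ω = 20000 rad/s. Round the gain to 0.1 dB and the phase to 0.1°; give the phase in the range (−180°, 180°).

ω = 581: -32.2 dB, -163.7°; ω = 20000: -73.9 dB, -95.7°

At s = jω = j581:
zero (s+2000): 2000 + j581 → |·| = √(2000²+581²) = √4337561 ≈ 2082.7, ∠ = arctan(581/2000) ≈ 16.20°
quadratic: (j581)² + 1.52·j581 + 4 = -337557 + j883.12 → |·| ≈ 3.3756e+05, ∠ ≈ 179.85°
|G| = 4 · 2082.7 / 3.3756e+05 ≈ 0.024679
Gain = 20 log₁₀(0.024679) ≈ -32.15 dB
∠G = 16.20° − 179.85° = -163.65°

At s = jω = j20000:
zero (s+2000): 2000 + j20000 → |·| = √(2000²+20000²) = √404000000 ≈ 20100, ∠ = arctan(20000/2000) ≈ 84.29°
quadratic: (j20000)² + 1.52·j20000 + 4 = -399999996 + j30400 → |·| ≈ 4e+08, ∠ ≈ 180.00°
|G| = 4 · 20100 / 4e+08 ≈ 0.000201
Gain = 20 log₁₀(0.000201) ≈ -73.94 dB
∠G = 84.29° − 180.00° = -95.71°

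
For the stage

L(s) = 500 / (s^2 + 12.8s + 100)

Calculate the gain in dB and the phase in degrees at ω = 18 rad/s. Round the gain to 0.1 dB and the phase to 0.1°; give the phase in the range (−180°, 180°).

At s = jω = j18:
quadratic: (j18)² + 12.8·j18 + 100 = -224 + j230.4 → |·| ≈ 321.34, ∠ ≈ 134.19°
|L| = 500 / 321.34 ≈ 1.556
Gain = 20 log₁₀(1.556) ≈ 3.84 dB
∠L = 0.00° − 134.19° = -134.19°

3.8 dB, -134.2°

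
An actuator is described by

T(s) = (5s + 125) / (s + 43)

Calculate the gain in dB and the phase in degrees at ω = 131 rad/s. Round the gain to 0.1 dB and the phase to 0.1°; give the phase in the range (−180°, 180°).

13.7 dB, 7.4°

Substitute s = j131:
Numerator: 5(j131) + 125 = 125 + j655
Denominator: (j131) + 43 = 43 + j131
|N| = √(125² + 655²) ≈ 666.82, ∠N ≈ 79.20°
|D| = √(43² + 131²) ≈ 137.88, ∠D ≈ 71.83°
|T| = 666.82 / 137.88 ≈ 4.8362
Gain = 20 log₁₀(4.8362) ≈ 13.69 dB
∠T = 79.20° − 71.83° = 7.37°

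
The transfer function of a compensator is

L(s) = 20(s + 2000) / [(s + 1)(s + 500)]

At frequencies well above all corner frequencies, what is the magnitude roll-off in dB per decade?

Each pole contributes −20 dB/decade at high frequency; each zero contributes +20 dB/decade.
Net: 1 zero(s) − 2 pole(s) → -20 dB/decade.

-20 dB/decade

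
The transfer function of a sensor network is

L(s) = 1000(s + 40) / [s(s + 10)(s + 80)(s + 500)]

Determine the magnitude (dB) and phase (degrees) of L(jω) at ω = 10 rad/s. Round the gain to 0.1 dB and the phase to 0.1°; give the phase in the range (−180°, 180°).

At s = jω = j10:
zero (s+40): 40 + j10 → |·| = √(40²+10²) = √1700 ≈ 41.231, ∠ = arctan(10/40) ≈ 14.04°
pole (s+10): 10 + j10 → |·| = √(10²+10²) = √200 ≈ 14.142, ∠ = arctan(10/10) ≈ 45.00°
pole (s+80): 80 + j10 → |·| = √(80²+10²) = √6500 ≈ 80.623, ∠ = arctan(10/80) ≈ 7.13°
pole (s+500): 500 + j10 → |·| = √(500²+10²) = √250100 ≈ 500.1, ∠ = arctan(10/500) ≈ 1.15°
pole at origin: |s| = 10, ∠ = 90.00° (in denominator)
|L| = 1000 · 41.231 / 5.702e+06 ≈ 0.007231
Gain = 20 log₁₀(0.007231) ≈ -42.82 dB
∠L = 14.04° − 143.28° = -129.24°

-42.8 dB, -129.2°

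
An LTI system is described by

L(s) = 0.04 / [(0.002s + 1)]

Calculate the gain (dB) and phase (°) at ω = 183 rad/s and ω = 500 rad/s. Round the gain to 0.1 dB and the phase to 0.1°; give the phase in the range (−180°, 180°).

ω = 183: -28.5 dB, -20.1°; ω = 500: -31.0 dB, -45.0°

At ω = 183 rad/s:
pole (1 + j183·0.002) = 1 + j0.366 → |·| ≈ 1.0649, ∠ ≈ 20.10°
|L| = 0.04 · 1 / (1.0649) ≈ 0.037562
Gain = 20 log₁₀(0.037562) ≈ -28.51 dB
∠L = (0°) − (20.10°) = -20.10°

At ω = 500 rad/s:
pole (1 + j500·0.002) = 1 + j1 → |·| ≈ 1.4142, ∠ ≈ 45.00°
|L| = 0.04 · 1 / (1.4142) ≈ 0.028285
Gain = 20 log₁₀(0.028285) ≈ -30.97 dB
∠L = (0°) − (45.00°) = -45.00°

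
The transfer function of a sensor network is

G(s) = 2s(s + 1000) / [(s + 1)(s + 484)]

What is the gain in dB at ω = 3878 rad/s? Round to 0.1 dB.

6.2 dB

At s = jω = j3878:
zero (s+1000): 1000 + j3878 → |·| = √(1000²+3878²) = √16038884 ≈ 4004.9, ∠ = arctan(3878/1000) ≈ 75.54°
zero at origin: s = j3878 → |·| = 3878, ∠ = 90.00°
pole (s+1): 1 + j3878 → |·| = √(1²+3878²) = √15038885 ≈ 3878, ∠ = arctan(3878/1) ≈ 89.99°
pole (s+484): 484 + j3878 → |·| = √(484²+3878²) = √15273140 ≈ 3908.1, ∠ = arctan(3878/484) ≈ 82.89°
|G| = 2 · 1.5531e+07 / 1.5156e+07 ≈ 2.0495
Gain = 20 log₁₀(2.0495) ≈ 6.23 dB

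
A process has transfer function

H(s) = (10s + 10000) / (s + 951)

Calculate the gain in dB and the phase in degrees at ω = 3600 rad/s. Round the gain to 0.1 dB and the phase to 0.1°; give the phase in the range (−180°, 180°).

Substitute s = j3600:
Numerator: 10(j3600) + 10000 = 10000 + j36000
Denominator: (j3600) + 951 = 951 + j3600
|N| = √(10000² + 36000²) ≈ 37363, ∠N ≈ 74.48°
|D| = √(951² + 3600²) ≈ 3723.5, ∠D ≈ 75.20°
|H| = 37363 / 3723.5 ≈ 10.034
Gain = 20 log₁₀(10.034) ≈ 20.03 dB
∠H = 74.48° − 75.20° = -0.72°

20.0 dB, -0.7°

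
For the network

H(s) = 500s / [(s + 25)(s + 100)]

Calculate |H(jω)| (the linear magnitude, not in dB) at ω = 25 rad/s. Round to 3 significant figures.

3.43

At s = jω = j25:
zero at origin: s = j25 → |·| = 25, ∠ = 90.00°
pole (s+25): 25 + j25 → |·| = √(25²+25²) = √1250 ≈ 35.355, ∠ = arctan(25/25) ≈ 45.00°
pole (s+100): 100 + j25 → |·| = √(100²+25²) = √10625 ≈ 103.08, ∠ = arctan(25/100) ≈ 14.04°
|H| = 500 · 25 / 3644.4 ≈ 3.4299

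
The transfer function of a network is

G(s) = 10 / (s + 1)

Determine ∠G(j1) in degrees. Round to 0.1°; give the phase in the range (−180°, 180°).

-45.0°

At s = jω = j1:
pole (s+1): 1 + j1 → |·| = √(1²+1²) = √2 ≈ 1.4142, ∠ = arctan(1/1) ≈ 45.00°
∠G = 0.00° − 45.00° = -45.00°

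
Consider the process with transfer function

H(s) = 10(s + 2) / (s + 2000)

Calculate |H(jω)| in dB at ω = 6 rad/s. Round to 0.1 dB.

-30.0 dB

At s = jω = j6:
zero (s+2): 2 + j6 → |·| = √(2²+6²) = √40 ≈ 6.3246, ∠ = arctan(6/2) ≈ 71.57°
pole (s+2000): 2000 + j6 → |·| = √(2000²+6²) = √4000036 ≈ 2000, ∠ = arctan(6/2000) ≈ 0.17°
|H| = 10 · 6.3246 / 2000 ≈ 0.031623
Gain = 20 log₁₀(0.031623) ≈ -30.00 dB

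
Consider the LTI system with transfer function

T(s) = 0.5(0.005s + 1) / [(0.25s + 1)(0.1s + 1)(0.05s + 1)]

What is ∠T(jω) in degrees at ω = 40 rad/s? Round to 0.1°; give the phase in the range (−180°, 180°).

At ω = 40 rad/s:
zero (1 + j40·0.005) = 1 + j0.2 → |·| ≈ 1.0198, ∠ ≈ 11.31°
pole (1 + j40·0.25) = 1 + j10 → |·| ≈ 10.05, ∠ ≈ 84.29°
pole (1 + j40·0.1) = 1 + j4 → |·| ≈ 4.1231, ∠ ≈ 75.96°
pole (1 + j40·0.05) = 1 + j2 → |·| ≈ 2.2361, ∠ ≈ 63.43°
∠T = (11.31°) − (84.29° + 75.96° + 63.43°) = -212.37° ≡ 147.63° (principal value)

147.6°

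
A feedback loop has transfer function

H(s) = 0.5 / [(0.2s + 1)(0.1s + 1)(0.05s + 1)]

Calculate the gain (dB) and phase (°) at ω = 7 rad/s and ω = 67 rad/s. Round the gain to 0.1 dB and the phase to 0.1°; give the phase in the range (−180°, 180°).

ω = 7: -13.0 dB, -108.7°; ω = 67: -56.1 dB, 119.4°

At ω = 7 rad/s:
pole (1 + j7·0.2) = 1 + j1.4 → |·| ≈ 1.7205, ∠ ≈ 54.46°
pole (1 + j7·0.1) = 1 + j0.7 → |·| ≈ 1.2207, ∠ ≈ 34.99°
pole (1 + j7·0.05) = 1 + j0.35 → |·| ≈ 1.0595, ∠ ≈ 19.29°
|H| = 0.5 · 1 / (1.7205 · 1.2207 · 1.0595) ≈ 0.2247
Gain = 20 log₁₀(0.2247) ≈ -12.97 dB
∠H = (0°) − (54.46° + 34.99° + 19.29°) = -108.74°

At ω = 67 rad/s:
pole (1 + j67·0.2) = 1 + j13.4 → |·| ≈ 13.437, ∠ ≈ 85.73°
pole (1 + j67·0.1) = 1 + j6.7 → |·| ≈ 6.7742, ∠ ≈ 81.51°
pole (1 + j67·0.05) = 1 + j3.35 → |·| ≈ 3.4961, ∠ ≈ 73.38°
|H| = 0.5 · 1 / (13.437 · 6.7742 · 3.4961) ≈ 0.0015712
Gain = 20 log₁₀(0.0015712) ≈ -56.08 dB
∠H = (0°) − (85.73° + 81.51° + 73.38°) = -240.62° ≡ 119.38° (principal value)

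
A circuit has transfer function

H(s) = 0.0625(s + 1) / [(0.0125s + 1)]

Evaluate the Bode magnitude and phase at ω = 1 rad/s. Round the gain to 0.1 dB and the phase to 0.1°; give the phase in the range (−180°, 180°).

-21.1 dB, 44.3°

At ω = 1 rad/s:
zero (1 + j1·1) = 1 + j1 → |·| ≈ 1.4142, ∠ ≈ 45.00°
pole (1 + j1·0.0125) = 1 + j0.0125 → |·| ≈ 1.0001, ∠ ≈ 0.72°
|H| = 0.0625 · 1.4142 / (1.0001) ≈ 0.088379
Gain = 20 log₁₀(0.088379) ≈ -21.07 dB
∠H = (45.00°) − (0.72°) = 44.28°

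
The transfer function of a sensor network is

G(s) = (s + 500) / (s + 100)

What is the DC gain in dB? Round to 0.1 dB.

14.0 dB

G(0) = 1·500 / (100) = 5
20 log₁₀(5) ≈ 13.98 dB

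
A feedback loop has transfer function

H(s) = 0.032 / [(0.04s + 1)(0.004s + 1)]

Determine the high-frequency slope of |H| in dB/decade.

Each pole contributes −20 dB/decade at high frequency; each zero contributes +20 dB/decade.
Net: 0 zero(s) − 2 pole(s) → -40 dB/decade.

-40 dB/decade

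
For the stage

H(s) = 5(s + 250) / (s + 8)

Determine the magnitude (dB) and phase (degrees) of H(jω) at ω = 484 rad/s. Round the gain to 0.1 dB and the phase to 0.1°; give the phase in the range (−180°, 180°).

At s = jω = j484:
zero (s+250): 250 + j484 → |·| = √(250²+484²) = √296756 ≈ 544.75, ∠ = arctan(484/250) ≈ 62.68°
pole (s+8): 8 + j484 → |·| = √(8²+484²) = √234320 ≈ 484.07, ∠ = arctan(484/8) ≈ 89.05°
|H| = 5 · 544.75 / 484.07 ≈ 5.6268
Gain = 20 log₁₀(5.6268) ≈ 15.01 dB
∠H = 62.68° − 89.05° = -26.37°

15.0 dB, -26.4°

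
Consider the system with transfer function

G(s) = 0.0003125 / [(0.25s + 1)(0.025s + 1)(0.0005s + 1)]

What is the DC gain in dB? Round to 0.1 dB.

-70.1 dB

G(0) = 0.0003125 · 1 / 1 = 0.0003125
20 log₁₀(0.0003125) ≈ -70.10 dB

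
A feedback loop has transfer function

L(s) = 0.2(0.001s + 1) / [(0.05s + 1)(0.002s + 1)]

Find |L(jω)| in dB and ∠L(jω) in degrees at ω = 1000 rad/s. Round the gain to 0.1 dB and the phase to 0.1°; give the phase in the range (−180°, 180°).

-51.9 dB, -107.3°

At ω = 1000 rad/s:
zero (1 + j1000·0.001) = 1 + j1 → |·| ≈ 1.4142, ∠ ≈ 45.00°
pole (1 + j1000·0.05) = 1 + j50 → |·| ≈ 50.01, ∠ ≈ 88.85°
pole (1 + j1000·0.002) = 1 + j2 → |·| ≈ 2.2361, ∠ ≈ 63.43°
|L| = 0.2 · 1.4142 / (50.01 · 2.2361) ≈ 0.0025293
Gain = 20 log₁₀(0.0025293) ≈ -51.94 dB
∠L = (45.00°) − (88.85° + 63.43°) = -107.28°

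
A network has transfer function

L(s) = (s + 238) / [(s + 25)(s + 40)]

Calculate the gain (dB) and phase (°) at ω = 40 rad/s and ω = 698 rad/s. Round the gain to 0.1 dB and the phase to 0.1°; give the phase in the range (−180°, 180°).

At s = jω = j40:
zero (s+238): 238 + j40 → |·| = √(238²+40²) = √58244 ≈ 241.34, ∠ = arctan(40/238) ≈ 9.54°
pole (s+25): 25 + j40 → |·| = √(25²+40²) = √2225 ≈ 47.17, ∠ = arctan(40/25) ≈ 57.99°
pole (s+40): 40 + j40 → |·| = √(40²+40²) = √3200 ≈ 56.569, ∠ = arctan(40/40) ≈ 45.00°
|L| = 1 · 241.34 / 2668.4 ≈ 0.090444
Gain = 20 log₁₀(0.090444) ≈ -20.87 dB
∠L = 9.54° − 102.99° = -93.45°

At s = jω = j698:
zero (s+238): 238 + j698 → |·| = √(238²+698²) = √543848 ≈ 737.46, ∠ = arctan(698/238) ≈ 71.17°
pole (s+25): 25 + j698 → |·| = √(25²+698²) = √487829 ≈ 698.45, ∠ = arctan(698/25) ≈ 87.95°
pole (s+40): 40 + j698 → |·| = √(40²+698²) = √488804 ≈ 699.15, ∠ = arctan(698/40) ≈ 86.72°
|L| = 1 · 737.46 / 4.8832e+05 ≈ 0.0015102
Gain = 20 log₁₀(0.0015102) ≈ -56.42 dB
∠L = 71.17° − 174.67° = -103.50°

ω = 40: -20.9 dB, -93.5°; ω = 698: -56.4 dB, -103.5°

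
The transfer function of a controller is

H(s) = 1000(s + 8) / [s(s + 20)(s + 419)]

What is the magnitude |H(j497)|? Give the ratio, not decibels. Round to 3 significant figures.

At s = jω = j497:
zero (s+8): 8 + j497 → |·| = √(8²+497²) = √247073 ≈ 497.06, ∠ = arctan(497/8) ≈ 89.08°
pole (s+20): 20 + j497 → |·| = √(20²+497²) = √247409 ≈ 497.4, ∠ = arctan(497/20) ≈ 87.70°
pole (s+419): 419 + j497 → |·| = √(419²+497²) = √422570 ≈ 650.05, ∠ = arctan(497/419) ≈ 49.87°
pole at origin: |s| = 497, ∠ = 90.00° (in denominator)
|H| = 1000 · 497.06 / 1.607e+08 ≈ 0.0030931

0.00309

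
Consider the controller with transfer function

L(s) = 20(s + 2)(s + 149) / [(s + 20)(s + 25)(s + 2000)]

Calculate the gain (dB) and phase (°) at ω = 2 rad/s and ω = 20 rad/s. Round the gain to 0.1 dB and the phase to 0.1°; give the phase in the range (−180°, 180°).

ω = 2: -41.6 dB, 35.4°; ω = 20: -29.5 dB, 7.7°

At s = jω = j2:
zero (s+2): 2 + j2 → |·| = √(2²+2²) = √8 ≈ 2.8284, ∠ = arctan(2/2) ≈ 45.00°
zero (s+149): 149 + j2 → |·| = √(149²+2²) = √22205 ≈ 149.01, ∠ = arctan(2/149) ≈ 0.77°
pole (s+20): 20 + j2 → |·| = √(20²+2²) = √404 ≈ 20.1, ∠ = arctan(2/20) ≈ 5.71°
pole (s+25): 25 + j2 → |·| = √(25²+2²) = √629 ≈ 25.08, ∠ = arctan(2/25) ≈ 4.57°
pole (s+2000): 2000 + j2 → |·| = √(2000²+2²) = √4000004 ≈ 2000, ∠ = arctan(2/2000) ≈ 0.06°
|L| = 20 · 421.46 / 1.0082e+06 ≈ 0.0083606
Gain = 20 log₁₀(0.0083606) ≈ -41.56 dB
∠L = 45.77° − 10.34° = 35.43°

At s = jω = j20:
zero (s+2): 2 + j20 → |·| = √(2²+20²) = √404 ≈ 20.1, ∠ = arctan(20/2) ≈ 84.29°
zero (s+149): 149 + j20 → |·| = √(149²+20²) = √22601 ≈ 150.34, ∠ = arctan(20/149) ≈ 7.65°
pole (s+20): 20 + j20 → |·| = √(20²+20²) = √800 ≈ 28.284, ∠ = arctan(20/20) ≈ 45.00°
pole (s+25): 25 + j20 → |·| = √(25²+20²) = √1025 ≈ 32.016, ∠ = arctan(20/25) ≈ 38.66°
pole (s+2000): 2000 + j20 → |·| = √(2000²+20²) = √4000400 ≈ 2000.1, ∠ = arctan(20/2000) ≈ 0.57°
|L| = 20 · 3021.8 / 1.8112e+06 ≈ 0.033368
Gain = 20 log₁₀(0.033368) ≈ -29.53 dB
∠L = 91.94° − 84.23° = 7.71°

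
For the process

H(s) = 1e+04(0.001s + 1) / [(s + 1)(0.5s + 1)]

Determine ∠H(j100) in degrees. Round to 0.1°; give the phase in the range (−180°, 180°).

-172.6°

At ω = 100 rad/s:
zero (1 + j100·0.001) = 1 + j0.1 → |·| ≈ 1.005, ∠ ≈ 5.71°
pole (1 + j100·1) = 1 + j100 → |·| ≈ 100, ∠ ≈ 89.43°
pole (1 + j100·0.5) = 1 + j50 → |·| ≈ 50.01, ∠ ≈ 88.85°
∠H = (5.71°) − (89.43° + 88.85°) = -172.57°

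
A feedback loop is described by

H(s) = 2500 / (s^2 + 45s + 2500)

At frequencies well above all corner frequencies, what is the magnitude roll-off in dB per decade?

-40 dB/decade

Each pole contributes −20 dB/decade at high frequency; each zero contributes +20 dB/decade.
Net: 0 zero(s) − 2 pole(s) → -40 dB/decade.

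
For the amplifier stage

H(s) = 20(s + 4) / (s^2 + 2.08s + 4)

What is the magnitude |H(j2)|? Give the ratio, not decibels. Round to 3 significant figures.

21.5

At s = jω = j2:
zero (s+4): 4 + j2 → |·| = √(4²+2²) = √20 ≈ 4.4721, ∠ = arctan(2/4) ≈ 26.57°
quadratic: (j2)² + 2.08·j2 + 4 = 0 + j4.16 → |·| ≈ 4.16, ∠ ≈ 90.00°
|H| = 20 · 4.4721 / 4.16 ≈ 21.5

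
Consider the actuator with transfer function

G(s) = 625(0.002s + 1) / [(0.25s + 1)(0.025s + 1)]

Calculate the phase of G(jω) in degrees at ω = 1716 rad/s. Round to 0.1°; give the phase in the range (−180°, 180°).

At ω = 1716 rad/s:
zero (1 + j1716·0.002) = 1 + j3.432 → |·| ≈ 3.5747, ∠ ≈ 73.76°
pole (1 + j1716·0.25) = 1 + j429 → |·| ≈ 429, ∠ ≈ 89.87°
pole (1 + j1716·0.025) = 1 + j42.9 → |·| ≈ 42.912, ∠ ≈ 88.66°
∠G = (73.76°) − (89.87° + 88.66°) = -104.77°

-104.8°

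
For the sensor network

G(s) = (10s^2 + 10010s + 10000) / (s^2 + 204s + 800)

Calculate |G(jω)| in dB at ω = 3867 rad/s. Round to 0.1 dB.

Substitute s = j3867:
Numerator: 10(j3867)^2 + 10010(j3867) + 10000 = -149526890 + j38708670
Denominator: (j3867)^2 + 204(j3867) + 800 = -14952889 + j788868
|N| = √(149526890² + 38708670²) ≈ 1.5446e+08, ∠N ≈ 165.49°
|D| = √(14952889² + 788868²) ≈ 1.4974e+07, ∠D ≈ 176.98°
|G| = 1.5446e+08 / 1.4974e+07 ≈ 10.315
Gain = 20 log₁₀(10.315) ≈ 20.27 dB

20.3 dB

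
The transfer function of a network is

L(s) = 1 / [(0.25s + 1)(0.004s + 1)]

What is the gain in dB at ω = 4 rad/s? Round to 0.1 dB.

At ω = 4 rad/s:
pole (1 + j4·0.25) = 1 + j1 → |·| ≈ 1.4142, ∠ ≈ 45.00°
pole (1 + j4·0.004) = 1 + j0.016 → |·| ≈ 1.0001, ∠ ≈ 0.92°
|L| = 1 · 1 / (1.4142 · 1.0001) ≈ 0.70704
Gain = 20 log₁₀(0.70704) ≈ -3.01 dB

-3.0 dB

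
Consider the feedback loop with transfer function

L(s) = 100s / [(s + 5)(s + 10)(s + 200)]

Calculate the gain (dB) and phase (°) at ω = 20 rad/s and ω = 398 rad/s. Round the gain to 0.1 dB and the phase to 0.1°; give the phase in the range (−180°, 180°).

At s = jω = j20:
zero at origin: s = j20 → |·| = 20, ∠ = 90.00°
pole (s+5): 5 + j20 → |·| = √(5²+20²) = √425 ≈ 20.616, ∠ = arctan(20/5) ≈ 75.96°
pole (s+10): 10 + j20 → |·| = √(10²+20²) = √500 ≈ 22.361, ∠ = arctan(20/10) ≈ 63.43°
pole (s+200): 200 + j20 → |·| = √(200²+20²) = √40400 ≈ 201, ∠ = arctan(20/200) ≈ 5.71°
|L| = 100 · 20 / 92660 ≈ 0.021584
Gain = 20 log₁₀(0.021584) ≈ -33.32 dB
∠L = 90.00° − 145.10° = -55.10°

At s = jω = j398:
zero at origin: s = j398 → |·| = 398, ∠ = 90.00°
pole (s+5): 5 + j398 → |·| = √(5²+398²) = √158429 ≈ 398.03, ∠ = arctan(398/5) ≈ 89.28°
pole (s+10): 10 + j398 → |·| = √(10²+398²) = √158504 ≈ 398.13, ∠ = arctan(398/10) ≈ 88.56°
pole (s+200): 200 + j398 → |·| = √(200²+398²) = √198404 ≈ 445.43, ∠ = arctan(398/200) ≈ 63.32°
|L| = 100 · 398 / 7.0586e+07 ≈ 0.00056385
Gain = 20 log₁₀(0.00056385) ≈ -64.98 dB
∠L = 90.00° − 241.16° = -151.16°

ω = 20: -33.3 dB, -55.1°; ω = 398: -65.0 dB, -151.2°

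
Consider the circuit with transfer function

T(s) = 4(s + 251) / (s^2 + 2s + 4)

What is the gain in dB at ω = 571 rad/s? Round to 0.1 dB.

At s = jω = j571:
zero (s+251): 251 + j571 → |·| = √(251²+571²) = √389042 ≈ 623.73, ∠ = arctan(571/251) ≈ 66.27°
quadratic: (j571)² + 2·j571 + 4 = -326037 + j1142 → |·| ≈ 3.2604e+05, ∠ ≈ 179.80°
|T| = 4 · 623.73 / 3.2604e+05 ≈ 0.0076522
Gain = 20 log₁₀(0.0076522) ≈ -42.32 dB

-42.3 dB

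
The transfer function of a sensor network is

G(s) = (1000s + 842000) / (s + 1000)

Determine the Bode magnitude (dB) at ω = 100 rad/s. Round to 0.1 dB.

Substitute s = j100:
Numerator: 1000(j100) + 842000 = 842000 + j100000
Denominator: (j100) + 1000 = 1000 + j100
|N| = √(842000² + 100000²) ≈ 8.4792e+05, ∠N ≈ 6.77°
|D| = √(1000² + 100²) ≈ 1005, ∠D ≈ 5.71°
|G| = 8.4792e+05 / 1005 ≈ 843.7
Gain = 20 log₁₀(843.7) ≈ 58.52 dB

58.5 dB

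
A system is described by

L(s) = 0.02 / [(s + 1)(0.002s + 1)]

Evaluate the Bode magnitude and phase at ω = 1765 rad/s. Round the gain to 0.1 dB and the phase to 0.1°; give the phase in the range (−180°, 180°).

At ω = 1765 rad/s:
pole (1 + j1765·1) = 1 + j1765 → |·| ≈ 1765, ∠ ≈ 89.97°
pole (1 + j1765·0.002) = 1 + j3.53 → |·| ≈ 3.6689, ∠ ≈ 74.18°
|L| = 0.02 · 1 / (1765 · 3.6689) ≈ 3.0885e-06
Gain = 20 log₁₀(3.0885e-06) ≈ -110.21 dB
∠L = (0°) − (89.97° + 74.18°) = -164.15°

-110.2 dB, -164.2°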